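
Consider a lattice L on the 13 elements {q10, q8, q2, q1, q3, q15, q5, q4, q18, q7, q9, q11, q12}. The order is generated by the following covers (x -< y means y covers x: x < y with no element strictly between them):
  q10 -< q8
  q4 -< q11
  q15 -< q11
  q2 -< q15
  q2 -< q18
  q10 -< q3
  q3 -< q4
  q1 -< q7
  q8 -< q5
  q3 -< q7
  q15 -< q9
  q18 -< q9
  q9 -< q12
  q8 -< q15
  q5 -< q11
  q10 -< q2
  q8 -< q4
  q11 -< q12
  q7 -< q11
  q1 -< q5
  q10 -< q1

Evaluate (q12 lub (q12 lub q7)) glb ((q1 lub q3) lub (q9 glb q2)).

q12 ∨ q7 = q12
q12 ∨ q12 = q12
q1 ∨ q3 = q7
q9 ∧ q2 = q2
q7 ∨ q2 = q11
q12 ∧ q11 = q11

q11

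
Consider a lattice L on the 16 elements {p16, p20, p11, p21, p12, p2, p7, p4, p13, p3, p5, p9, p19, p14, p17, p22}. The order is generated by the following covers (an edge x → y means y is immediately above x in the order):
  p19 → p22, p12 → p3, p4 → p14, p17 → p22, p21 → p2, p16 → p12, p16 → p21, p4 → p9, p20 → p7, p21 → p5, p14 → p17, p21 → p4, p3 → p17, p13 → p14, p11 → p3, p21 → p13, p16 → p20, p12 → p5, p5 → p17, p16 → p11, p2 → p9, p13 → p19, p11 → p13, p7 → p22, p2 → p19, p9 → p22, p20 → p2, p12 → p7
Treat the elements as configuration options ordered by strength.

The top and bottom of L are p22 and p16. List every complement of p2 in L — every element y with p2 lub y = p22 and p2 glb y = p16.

Need y with p2 ∨ y = p22 and p2 ∧ y = p16.
Checking each element gives: p12, p3.

p12, p3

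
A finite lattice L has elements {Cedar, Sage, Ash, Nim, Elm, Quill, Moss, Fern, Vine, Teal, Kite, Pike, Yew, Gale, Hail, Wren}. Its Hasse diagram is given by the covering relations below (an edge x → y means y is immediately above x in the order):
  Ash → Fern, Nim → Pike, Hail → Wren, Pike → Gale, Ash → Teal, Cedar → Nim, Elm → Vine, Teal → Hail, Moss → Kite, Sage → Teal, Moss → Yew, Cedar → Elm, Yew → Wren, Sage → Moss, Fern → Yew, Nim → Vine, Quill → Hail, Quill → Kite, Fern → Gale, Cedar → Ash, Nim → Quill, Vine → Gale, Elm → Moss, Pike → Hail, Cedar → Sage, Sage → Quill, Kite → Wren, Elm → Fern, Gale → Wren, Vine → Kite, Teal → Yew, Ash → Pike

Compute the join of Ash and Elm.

Fern

Common upper bounds of {Ash, Elm}: Fern, Gale, Wren, Yew.
The least among these is Fern.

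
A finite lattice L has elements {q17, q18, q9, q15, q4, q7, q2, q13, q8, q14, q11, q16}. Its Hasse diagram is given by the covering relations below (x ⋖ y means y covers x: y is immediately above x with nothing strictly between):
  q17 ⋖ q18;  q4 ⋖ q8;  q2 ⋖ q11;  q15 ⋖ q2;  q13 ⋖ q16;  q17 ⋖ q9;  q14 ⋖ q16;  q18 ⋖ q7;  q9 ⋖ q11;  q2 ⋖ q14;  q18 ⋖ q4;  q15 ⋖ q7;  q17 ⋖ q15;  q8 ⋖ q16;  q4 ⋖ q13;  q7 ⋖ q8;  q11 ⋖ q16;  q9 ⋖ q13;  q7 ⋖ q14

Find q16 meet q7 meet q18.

q18

Common lower bounds of {q16, q7, q18}: q17, q18.
The greatest among these is q18.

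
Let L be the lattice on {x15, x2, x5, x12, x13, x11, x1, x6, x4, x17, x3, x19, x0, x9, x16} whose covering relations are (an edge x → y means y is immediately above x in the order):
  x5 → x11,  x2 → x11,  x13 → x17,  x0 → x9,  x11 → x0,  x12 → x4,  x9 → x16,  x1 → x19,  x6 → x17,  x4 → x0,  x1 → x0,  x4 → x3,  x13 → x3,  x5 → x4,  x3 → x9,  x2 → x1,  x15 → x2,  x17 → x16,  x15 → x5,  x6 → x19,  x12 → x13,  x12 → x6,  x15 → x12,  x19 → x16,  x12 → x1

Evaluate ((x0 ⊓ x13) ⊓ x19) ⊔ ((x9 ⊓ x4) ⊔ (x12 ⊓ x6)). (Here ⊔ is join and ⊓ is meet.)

x4

x0 ∧ x13 = x12
x12 ∧ x19 = x12
x9 ∧ x4 = x4
x12 ∧ x6 = x12
x4 ∨ x12 = x4
x12 ∨ x4 = x4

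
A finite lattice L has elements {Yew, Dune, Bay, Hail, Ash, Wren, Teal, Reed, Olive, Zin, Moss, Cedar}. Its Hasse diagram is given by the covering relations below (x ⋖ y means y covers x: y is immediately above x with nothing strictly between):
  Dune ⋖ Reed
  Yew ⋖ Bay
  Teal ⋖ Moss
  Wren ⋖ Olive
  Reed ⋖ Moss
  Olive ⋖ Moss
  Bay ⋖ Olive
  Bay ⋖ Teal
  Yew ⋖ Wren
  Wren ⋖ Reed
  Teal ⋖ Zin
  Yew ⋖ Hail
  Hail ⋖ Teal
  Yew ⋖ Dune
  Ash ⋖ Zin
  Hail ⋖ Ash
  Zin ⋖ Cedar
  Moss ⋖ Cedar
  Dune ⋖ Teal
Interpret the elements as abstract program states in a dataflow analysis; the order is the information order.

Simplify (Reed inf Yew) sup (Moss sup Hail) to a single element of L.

Reed ∧ Yew = Yew
Moss ∨ Hail = Moss
Yew ∨ Moss = Moss

Moss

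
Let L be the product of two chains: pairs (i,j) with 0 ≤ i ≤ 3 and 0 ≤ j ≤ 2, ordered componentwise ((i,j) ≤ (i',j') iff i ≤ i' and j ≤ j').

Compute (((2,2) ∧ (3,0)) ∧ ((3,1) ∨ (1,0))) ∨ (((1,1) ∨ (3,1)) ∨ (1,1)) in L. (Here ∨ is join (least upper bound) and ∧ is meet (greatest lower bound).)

(2,2) ∧ (3,0) = (2,0)
(3,1) ∨ (1,0) = (3,1)
(2,0) ∧ (3,1) = (2,0)
(1,1) ∨ (3,1) = (3,1)
(3,1) ∨ (1,1) = (3,1)
(2,0) ∨ (3,1) = (3,1)

(3,1)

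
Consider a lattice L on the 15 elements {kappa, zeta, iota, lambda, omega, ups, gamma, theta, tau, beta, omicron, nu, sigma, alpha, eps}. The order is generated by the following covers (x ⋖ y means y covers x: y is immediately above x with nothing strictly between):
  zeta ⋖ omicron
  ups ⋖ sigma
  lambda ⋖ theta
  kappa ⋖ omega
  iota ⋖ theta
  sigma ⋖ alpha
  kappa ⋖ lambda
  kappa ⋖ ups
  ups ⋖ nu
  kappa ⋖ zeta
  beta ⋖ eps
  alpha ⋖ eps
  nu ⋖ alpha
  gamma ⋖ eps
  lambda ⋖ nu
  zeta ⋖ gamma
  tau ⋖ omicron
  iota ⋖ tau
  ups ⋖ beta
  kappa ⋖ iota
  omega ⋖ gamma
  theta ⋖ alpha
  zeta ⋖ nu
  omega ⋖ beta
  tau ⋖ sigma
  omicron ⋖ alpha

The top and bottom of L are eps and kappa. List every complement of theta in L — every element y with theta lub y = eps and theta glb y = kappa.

Need y with theta ∨ y = eps and theta ∧ y = kappa.
Checking each element gives: beta, gamma, omega.

beta, gamma, omega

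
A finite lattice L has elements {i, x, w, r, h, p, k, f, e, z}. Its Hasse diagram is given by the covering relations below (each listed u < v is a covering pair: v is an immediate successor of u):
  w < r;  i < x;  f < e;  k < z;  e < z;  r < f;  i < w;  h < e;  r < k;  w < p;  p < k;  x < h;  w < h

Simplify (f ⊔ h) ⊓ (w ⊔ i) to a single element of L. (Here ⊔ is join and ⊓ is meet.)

f ∨ h = e
w ∨ i = w
e ∧ w = w

w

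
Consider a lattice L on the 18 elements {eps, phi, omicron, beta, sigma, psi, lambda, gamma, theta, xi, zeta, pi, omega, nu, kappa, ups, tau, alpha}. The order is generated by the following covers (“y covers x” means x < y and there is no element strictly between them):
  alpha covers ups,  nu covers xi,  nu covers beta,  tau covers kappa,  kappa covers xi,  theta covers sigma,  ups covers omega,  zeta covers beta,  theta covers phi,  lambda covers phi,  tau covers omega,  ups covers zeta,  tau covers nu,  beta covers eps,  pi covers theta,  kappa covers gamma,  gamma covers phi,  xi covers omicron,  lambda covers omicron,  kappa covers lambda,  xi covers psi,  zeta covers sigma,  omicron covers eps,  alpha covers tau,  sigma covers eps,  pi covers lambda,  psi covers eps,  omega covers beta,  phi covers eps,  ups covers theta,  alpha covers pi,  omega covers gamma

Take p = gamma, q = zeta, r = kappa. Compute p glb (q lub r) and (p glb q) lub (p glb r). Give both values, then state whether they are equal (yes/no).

q lub r = alpha, so p glb (q lub r) = gamma glb alpha = gamma.
p glb q = eps and p glb r = gamma, so (p glb q) lub (p glb r) = eps lub gamma = gamma.
Equal: yes.

gamma; gamma; yes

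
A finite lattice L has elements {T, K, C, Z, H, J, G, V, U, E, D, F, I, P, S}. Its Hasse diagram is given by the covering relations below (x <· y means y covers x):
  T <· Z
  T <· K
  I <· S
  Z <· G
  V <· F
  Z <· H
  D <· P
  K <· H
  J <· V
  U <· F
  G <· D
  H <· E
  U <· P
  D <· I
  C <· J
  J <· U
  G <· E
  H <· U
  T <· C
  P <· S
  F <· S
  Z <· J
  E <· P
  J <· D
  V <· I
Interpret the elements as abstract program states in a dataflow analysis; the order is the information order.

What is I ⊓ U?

Common lower bounds of {I, U}: C, J, T, Z.
The greatest among these is J.

J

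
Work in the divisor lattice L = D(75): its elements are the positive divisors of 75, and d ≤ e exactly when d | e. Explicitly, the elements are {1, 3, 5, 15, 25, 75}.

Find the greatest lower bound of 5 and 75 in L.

In the divisibility order, the meet is the greatest common divisor: gcd(5, 75) = 5.

5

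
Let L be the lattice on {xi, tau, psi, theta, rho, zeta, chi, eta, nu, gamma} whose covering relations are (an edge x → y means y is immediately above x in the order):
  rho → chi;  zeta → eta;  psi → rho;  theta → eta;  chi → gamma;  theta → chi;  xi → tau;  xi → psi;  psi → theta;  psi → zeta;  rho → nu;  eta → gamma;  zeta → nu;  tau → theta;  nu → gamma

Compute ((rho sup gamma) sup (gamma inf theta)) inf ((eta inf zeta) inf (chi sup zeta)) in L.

rho ∨ gamma = gamma
gamma ∧ theta = theta
gamma ∨ theta = gamma
eta ∧ zeta = zeta
chi ∨ zeta = gamma
zeta ∧ gamma = zeta
gamma ∧ zeta = zeta

zeta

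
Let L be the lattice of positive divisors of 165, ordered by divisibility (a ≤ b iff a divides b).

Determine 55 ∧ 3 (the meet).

In the divisibility order, the meet is the greatest common divisor: gcd(55, 3) = 1.

1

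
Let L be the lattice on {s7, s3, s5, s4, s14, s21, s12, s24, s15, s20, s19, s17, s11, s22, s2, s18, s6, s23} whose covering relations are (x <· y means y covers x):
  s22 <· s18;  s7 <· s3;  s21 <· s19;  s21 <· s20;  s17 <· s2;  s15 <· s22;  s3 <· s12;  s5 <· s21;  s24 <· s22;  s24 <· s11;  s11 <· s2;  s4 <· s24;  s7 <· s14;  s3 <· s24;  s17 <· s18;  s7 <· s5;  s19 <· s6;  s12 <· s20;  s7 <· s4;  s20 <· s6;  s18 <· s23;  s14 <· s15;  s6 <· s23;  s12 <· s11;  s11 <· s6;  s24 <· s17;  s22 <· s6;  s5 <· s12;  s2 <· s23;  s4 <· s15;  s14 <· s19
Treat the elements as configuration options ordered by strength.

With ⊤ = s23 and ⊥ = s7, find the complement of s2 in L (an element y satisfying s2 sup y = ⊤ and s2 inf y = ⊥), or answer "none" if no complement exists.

Need y with s2 ∨ y = s23 and s2 ∧ y = s7.
Checking each element gives: s14.

s14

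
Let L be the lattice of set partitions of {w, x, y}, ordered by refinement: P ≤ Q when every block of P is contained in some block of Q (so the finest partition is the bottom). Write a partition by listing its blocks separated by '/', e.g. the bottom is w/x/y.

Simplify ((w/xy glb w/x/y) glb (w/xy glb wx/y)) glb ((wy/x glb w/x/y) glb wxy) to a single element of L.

w/x/y

w/xy ∧ w/x/y = w/x/y
w/xy ∧ wx/y = w/x/y
w/x/y ∧ w/x/y = w/x/y
wy/x ∧ w/x/y = w/x/y
w/x/y ∧ wxy = w/x/y
w/x/y ∧ w/x/y = w/x/y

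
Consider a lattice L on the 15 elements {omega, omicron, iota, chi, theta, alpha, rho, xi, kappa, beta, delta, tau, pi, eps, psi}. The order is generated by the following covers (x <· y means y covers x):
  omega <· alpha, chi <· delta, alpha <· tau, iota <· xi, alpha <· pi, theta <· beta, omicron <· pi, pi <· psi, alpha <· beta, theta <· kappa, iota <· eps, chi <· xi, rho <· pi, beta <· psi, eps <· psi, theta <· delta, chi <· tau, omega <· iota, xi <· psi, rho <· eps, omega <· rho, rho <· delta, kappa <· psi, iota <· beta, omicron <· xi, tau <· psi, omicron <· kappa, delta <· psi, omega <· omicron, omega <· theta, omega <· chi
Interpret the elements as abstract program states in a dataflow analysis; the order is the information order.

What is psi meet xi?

Common lower bounds of {psi, xi}: chi, iota, omega, omicron, xi.
The greatest among these is xi.

xi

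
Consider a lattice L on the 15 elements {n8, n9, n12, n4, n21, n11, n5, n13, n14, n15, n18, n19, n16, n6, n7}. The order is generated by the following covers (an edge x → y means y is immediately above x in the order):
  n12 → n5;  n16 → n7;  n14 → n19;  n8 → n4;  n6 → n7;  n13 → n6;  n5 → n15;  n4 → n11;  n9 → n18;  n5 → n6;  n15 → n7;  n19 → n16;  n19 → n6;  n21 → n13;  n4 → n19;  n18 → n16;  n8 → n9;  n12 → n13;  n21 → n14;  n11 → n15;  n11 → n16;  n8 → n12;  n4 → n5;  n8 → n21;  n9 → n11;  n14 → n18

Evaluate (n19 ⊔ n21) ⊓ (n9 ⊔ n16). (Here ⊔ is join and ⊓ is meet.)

n19 ∨ n21 = n19
n9 ∨ n16 = n16
n19 ∧ n16 = n19

n19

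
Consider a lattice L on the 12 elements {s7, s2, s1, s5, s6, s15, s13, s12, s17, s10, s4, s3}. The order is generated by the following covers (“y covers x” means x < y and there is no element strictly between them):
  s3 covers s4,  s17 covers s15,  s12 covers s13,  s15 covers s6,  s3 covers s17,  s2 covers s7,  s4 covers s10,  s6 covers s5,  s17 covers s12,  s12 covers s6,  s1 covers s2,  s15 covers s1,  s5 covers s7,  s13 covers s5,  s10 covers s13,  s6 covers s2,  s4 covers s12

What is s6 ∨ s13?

s12

Common upper bounds of {s6, s13}: s12, s17, s3, s4.
The least among these is s12.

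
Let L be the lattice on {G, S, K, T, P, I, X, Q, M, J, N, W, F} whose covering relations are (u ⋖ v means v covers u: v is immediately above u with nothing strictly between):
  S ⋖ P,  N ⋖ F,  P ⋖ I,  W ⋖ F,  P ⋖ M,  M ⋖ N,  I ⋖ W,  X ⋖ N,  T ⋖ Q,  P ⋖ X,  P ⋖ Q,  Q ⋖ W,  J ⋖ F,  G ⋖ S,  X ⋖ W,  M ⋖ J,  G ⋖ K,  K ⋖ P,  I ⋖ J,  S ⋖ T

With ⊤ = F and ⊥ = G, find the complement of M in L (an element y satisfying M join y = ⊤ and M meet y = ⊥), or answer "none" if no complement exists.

For every candidate y, either M ∨ y ≠ F or M ∧ y ≠ G; no complement exists.

none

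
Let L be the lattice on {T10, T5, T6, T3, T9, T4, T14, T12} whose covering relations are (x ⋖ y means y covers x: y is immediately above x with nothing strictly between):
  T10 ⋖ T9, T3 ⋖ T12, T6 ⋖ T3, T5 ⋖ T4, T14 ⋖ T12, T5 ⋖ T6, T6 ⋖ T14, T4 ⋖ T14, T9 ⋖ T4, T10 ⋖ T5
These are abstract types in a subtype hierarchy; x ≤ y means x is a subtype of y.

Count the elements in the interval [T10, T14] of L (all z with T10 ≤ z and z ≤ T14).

The interval [T10, T14] = {T10, T14, T4, T5, T6, T9}, which has 6 elements.

6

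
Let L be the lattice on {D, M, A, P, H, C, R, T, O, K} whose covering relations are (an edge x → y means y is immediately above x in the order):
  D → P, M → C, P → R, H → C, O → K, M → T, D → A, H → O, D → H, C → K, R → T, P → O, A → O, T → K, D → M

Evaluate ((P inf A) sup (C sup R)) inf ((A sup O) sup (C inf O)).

P ∧ A = D
C ∨ R = K
D ∨ K = K
A ∨ O = O
C ∧ O = H
O ∨ H = O
K ∧ O = O

O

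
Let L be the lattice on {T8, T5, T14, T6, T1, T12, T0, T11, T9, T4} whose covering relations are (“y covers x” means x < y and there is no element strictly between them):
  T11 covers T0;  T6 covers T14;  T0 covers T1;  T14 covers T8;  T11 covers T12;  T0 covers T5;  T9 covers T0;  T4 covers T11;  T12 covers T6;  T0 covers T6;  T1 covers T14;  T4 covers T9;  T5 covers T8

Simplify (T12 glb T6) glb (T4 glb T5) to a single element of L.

T8

T12 ∧ T6 = T6
T4 ∧ T5 = T5
T6 ∧ T5 = T8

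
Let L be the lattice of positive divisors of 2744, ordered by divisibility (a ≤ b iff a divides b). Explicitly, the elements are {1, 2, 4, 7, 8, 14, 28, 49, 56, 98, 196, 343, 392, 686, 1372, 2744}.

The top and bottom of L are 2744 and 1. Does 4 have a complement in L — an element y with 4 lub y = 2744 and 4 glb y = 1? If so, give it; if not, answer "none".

For every candidate y, either 4 ∨ y ≠ 2744 or 4 ∧ y ≠ 1; no complement exists.

none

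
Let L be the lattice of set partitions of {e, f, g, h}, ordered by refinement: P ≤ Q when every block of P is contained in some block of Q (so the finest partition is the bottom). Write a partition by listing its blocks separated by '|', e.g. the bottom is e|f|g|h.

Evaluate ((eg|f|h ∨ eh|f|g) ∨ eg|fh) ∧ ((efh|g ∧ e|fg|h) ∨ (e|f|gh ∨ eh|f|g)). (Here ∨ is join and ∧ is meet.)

egh|f

eg|f|h ∨ eh|f|g = egh|f
egh|f ∨ eg|fh = efgh
efh|g ∧ e|fg|h = e|f|g|h
e|f|gh ∨ eh|f|g = egh|f
e|f|g|h ∨ egh|f = egh|f
efgh ∧ egh|f = egh|f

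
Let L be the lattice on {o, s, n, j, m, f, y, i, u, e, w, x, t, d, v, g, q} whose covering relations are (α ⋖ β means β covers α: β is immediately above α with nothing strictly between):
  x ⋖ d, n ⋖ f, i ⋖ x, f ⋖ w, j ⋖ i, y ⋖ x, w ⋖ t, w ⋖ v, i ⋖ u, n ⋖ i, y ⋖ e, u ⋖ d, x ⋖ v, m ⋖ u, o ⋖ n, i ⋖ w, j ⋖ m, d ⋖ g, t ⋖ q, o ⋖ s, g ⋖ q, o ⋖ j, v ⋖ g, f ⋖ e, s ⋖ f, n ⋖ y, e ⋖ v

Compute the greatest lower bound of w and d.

Common lower bounds of {w, d}: i, j, n, o.
The greatest among these is i.

i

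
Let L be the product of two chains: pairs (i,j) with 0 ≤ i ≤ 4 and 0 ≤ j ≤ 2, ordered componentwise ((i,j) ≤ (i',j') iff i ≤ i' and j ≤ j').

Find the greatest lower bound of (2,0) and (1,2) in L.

In a product of chains, the meet is componentwise min, giving (1,0).

(1,0)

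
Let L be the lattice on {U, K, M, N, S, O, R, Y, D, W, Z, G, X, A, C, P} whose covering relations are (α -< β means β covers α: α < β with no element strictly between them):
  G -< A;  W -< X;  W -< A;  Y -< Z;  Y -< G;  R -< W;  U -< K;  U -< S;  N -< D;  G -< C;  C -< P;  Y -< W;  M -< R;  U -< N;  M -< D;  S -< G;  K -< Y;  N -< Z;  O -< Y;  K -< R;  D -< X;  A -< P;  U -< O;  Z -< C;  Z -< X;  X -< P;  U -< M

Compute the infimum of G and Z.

Common lower bounds of {G, Z}: K, O, U, Y.
The greatest among these is Y.

Y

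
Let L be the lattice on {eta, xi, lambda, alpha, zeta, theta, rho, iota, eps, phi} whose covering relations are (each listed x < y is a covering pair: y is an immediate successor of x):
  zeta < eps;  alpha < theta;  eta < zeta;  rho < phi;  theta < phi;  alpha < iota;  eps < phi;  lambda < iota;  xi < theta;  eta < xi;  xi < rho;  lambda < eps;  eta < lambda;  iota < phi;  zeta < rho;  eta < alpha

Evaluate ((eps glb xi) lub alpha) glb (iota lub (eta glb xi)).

eps ∧ xi = eta
eta ∨ alpha = alpha
eta ∧ xi = eta
iota ∨ eta = iota
alpha ∧ iota = alpha

alpha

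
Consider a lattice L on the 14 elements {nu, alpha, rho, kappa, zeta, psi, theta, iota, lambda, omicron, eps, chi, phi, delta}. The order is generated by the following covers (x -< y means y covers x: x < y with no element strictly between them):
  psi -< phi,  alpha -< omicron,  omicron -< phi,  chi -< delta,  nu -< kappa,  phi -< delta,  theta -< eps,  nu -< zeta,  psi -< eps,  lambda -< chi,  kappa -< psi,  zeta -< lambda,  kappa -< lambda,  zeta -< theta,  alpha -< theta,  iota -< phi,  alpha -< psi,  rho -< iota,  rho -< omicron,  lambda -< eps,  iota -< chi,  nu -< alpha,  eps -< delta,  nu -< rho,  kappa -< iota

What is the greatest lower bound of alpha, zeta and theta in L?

Common lower bounds of {alpha, zeta, theta}: nu.
The greatest among these is nu.

nu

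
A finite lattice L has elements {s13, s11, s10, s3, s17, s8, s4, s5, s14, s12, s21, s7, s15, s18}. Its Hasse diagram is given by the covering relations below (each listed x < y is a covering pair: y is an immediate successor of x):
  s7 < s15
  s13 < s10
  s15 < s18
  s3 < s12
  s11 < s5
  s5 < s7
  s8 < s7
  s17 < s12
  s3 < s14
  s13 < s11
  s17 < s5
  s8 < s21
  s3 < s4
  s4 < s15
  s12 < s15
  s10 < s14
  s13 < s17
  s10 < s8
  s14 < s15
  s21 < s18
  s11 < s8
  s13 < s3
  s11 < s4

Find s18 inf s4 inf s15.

Common lower bounds of {s18, s4, s15}: s11, s13, s3, s4.
The greatest among these is s4.

s4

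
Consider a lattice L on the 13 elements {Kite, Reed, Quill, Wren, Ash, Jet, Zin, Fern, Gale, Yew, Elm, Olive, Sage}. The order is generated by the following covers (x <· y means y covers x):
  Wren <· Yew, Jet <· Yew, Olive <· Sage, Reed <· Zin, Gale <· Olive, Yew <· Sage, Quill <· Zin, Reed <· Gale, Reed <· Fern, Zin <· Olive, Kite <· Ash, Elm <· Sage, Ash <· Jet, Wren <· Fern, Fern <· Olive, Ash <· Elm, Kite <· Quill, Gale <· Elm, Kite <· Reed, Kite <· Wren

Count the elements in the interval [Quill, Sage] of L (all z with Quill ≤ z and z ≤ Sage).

The interval [Quill, Sage] = {Olive, Quill, Sage, Zin}, which has 4 elements.

4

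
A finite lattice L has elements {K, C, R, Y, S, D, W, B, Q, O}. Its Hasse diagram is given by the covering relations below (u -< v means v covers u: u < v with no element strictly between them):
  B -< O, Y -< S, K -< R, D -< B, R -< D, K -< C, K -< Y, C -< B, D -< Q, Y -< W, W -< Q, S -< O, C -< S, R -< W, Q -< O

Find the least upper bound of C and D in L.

Common upper bounds of {C, D}: B, O.
The least among these is B.

B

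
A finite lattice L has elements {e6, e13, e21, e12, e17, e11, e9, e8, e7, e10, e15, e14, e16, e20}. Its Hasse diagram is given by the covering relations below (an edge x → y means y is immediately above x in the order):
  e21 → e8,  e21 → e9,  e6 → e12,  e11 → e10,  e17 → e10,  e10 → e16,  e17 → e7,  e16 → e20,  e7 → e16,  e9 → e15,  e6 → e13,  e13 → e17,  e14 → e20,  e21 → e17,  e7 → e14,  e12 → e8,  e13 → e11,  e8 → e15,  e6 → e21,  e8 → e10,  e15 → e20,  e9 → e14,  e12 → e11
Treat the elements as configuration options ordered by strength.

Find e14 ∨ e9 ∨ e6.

e14

Common upper bounds of {e14, e9, e6}: e14, e20.
The least among these is e14.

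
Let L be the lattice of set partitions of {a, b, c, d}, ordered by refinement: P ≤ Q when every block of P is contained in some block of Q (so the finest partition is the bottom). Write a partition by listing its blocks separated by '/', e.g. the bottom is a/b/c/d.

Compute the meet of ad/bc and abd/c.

ad/b/c

The meet (common refinement) of ad/bc and abd/c intersects blocks pairwise, giving ad/b/c.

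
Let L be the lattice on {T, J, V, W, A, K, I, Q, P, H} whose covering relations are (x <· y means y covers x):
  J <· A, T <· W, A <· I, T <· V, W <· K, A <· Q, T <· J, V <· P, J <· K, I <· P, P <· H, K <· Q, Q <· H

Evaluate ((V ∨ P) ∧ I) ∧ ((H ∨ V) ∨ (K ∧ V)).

I

V ∨ P = P
P ∧ I = I
H ∨ V = H
K ∧ V = T
H ∨ T = H
I ∧ H = I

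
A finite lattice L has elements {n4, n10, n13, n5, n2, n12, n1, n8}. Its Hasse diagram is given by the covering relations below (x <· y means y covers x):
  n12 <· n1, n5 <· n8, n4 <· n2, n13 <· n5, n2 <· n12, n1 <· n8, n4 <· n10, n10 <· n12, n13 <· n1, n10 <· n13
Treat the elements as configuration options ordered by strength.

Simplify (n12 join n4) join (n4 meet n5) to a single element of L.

n12

n12 ∨ n4 = n12
n4 ∧ n5 = n4
n12 ∨ n4 = n12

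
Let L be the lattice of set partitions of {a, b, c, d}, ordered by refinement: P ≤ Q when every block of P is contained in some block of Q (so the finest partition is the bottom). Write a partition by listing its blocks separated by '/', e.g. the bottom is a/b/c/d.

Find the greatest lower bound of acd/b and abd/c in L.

The meet (common refinement) of acd/b and abd/c intersects blocks pairwise, giving ad/b/c.

ad/b/c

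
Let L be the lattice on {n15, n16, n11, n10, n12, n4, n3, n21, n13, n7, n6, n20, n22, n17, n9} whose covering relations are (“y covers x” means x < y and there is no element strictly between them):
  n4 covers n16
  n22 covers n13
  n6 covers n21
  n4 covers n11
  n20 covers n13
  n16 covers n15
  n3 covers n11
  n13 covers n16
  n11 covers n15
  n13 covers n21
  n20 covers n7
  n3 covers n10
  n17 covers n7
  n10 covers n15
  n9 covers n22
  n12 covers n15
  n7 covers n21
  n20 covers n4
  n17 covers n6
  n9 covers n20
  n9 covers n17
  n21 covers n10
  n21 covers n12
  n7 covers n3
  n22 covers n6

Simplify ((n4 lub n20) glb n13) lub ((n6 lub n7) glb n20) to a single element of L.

n4 ∨ n20 = n20
n20 ∧ n13 = n13
n6 ∨ n7 = n17
n17 ∧ n20 = n7
n13 ∨ n7 = n20

n20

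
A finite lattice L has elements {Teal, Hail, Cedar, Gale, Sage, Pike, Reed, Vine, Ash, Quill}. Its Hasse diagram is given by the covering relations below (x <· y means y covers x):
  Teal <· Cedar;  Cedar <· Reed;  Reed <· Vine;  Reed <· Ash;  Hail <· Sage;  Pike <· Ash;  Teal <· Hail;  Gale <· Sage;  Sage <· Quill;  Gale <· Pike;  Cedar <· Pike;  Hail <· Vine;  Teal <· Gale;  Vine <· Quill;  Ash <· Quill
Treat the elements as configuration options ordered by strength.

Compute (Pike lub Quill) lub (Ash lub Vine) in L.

Pike ∨ Quill = Quill
Ash ∨ Vine = Quill
Quill ∨ Quill = Quill

Quill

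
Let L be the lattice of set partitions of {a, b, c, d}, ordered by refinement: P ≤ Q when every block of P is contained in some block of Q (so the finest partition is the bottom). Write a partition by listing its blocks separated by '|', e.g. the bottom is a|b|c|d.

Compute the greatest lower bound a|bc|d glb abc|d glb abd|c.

The meet (common refinement) of a|bc|d, abc|d, abd|c intersects blocks pairwise, giving a|b|c|d.

a|b|c|d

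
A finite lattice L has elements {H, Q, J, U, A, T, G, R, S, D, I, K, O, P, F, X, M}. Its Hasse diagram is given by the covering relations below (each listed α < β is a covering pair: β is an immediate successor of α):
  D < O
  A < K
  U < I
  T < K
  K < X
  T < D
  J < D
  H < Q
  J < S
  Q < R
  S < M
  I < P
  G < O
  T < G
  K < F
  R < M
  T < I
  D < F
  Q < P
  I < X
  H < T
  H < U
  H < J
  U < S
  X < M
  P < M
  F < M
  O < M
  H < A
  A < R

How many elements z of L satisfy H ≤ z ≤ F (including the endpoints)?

The interval [H, F] = {A, D, F, H, J, K, T}, which has 7 elements.

7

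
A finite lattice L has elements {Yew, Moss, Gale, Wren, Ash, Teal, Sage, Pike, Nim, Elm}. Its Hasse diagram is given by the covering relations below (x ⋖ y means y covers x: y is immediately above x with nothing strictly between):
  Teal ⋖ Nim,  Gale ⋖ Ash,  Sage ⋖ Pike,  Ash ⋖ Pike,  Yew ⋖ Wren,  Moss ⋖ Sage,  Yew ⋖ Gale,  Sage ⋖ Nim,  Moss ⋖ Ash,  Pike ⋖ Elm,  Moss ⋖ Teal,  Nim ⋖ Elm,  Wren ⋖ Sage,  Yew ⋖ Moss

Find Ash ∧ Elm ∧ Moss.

Common lower bounds of {Ash, Elm, Moss}: Moss, Yew.
The greatest among these is Moss.

Moss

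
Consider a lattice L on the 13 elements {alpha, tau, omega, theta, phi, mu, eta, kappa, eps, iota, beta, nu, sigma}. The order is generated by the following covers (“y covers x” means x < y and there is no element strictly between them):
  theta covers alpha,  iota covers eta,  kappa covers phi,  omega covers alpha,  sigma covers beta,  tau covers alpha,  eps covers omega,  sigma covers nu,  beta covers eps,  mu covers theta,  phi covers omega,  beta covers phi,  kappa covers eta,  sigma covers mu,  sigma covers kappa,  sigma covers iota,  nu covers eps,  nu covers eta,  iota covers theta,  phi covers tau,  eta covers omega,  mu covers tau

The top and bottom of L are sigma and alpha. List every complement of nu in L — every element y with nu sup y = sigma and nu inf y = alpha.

Need y with nu ∨ y = sigma and nu ∧ y = alpha.
Checking each element gives: mu, tau, theta.

mu, tau, theta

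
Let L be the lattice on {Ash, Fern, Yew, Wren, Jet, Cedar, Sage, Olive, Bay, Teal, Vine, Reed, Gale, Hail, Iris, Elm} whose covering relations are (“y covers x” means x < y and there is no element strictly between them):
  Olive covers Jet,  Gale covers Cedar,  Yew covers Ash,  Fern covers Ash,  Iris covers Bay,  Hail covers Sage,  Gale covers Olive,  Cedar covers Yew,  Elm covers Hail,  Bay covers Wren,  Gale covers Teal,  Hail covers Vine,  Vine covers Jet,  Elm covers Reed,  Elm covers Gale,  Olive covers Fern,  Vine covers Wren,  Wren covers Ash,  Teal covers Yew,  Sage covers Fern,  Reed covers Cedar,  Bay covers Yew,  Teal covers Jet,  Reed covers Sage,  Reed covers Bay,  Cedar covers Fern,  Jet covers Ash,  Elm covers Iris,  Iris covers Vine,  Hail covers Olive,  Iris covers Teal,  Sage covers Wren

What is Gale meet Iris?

Teal

Common lower bounds of {Gale, Iris}: Ash, Jet, Teal, Yew.
The greatest among these is Teal.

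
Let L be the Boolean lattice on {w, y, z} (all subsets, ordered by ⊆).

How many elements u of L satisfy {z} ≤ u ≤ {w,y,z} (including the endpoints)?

The interval [{z}, {w,y,z}] = {{w,y,z}, {w,z}, {y,z}, {z}}, which has 4 elements.

4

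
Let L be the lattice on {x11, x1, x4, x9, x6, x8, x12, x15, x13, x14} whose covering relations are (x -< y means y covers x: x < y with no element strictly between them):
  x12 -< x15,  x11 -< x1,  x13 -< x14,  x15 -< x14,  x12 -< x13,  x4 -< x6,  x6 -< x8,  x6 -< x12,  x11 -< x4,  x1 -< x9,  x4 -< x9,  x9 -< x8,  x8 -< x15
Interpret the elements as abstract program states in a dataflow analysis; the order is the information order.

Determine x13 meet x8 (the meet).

Common lower bounds of {x13, x8}: x11, x4, x6.
The greatest among these is x6.

x6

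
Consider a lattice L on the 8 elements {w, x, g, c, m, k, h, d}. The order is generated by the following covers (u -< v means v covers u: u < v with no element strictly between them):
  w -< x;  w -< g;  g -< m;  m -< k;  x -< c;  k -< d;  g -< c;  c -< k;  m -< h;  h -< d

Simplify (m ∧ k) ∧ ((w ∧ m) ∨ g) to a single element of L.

g

m ∧ k = m
w ∧ m = w
w ∨ g = g
m ∧ g = g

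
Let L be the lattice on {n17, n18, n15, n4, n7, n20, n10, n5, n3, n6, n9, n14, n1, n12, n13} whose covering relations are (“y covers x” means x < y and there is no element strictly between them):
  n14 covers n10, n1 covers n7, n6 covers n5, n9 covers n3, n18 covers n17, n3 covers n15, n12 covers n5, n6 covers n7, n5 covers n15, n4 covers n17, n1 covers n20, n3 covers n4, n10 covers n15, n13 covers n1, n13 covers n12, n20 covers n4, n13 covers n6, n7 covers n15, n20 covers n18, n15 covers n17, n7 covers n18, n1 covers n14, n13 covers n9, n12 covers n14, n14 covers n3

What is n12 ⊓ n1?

Common lower bounds of {n12, n1}: n10, n14, n15, n17, n3, n4.
The greatest among these is n14.

n14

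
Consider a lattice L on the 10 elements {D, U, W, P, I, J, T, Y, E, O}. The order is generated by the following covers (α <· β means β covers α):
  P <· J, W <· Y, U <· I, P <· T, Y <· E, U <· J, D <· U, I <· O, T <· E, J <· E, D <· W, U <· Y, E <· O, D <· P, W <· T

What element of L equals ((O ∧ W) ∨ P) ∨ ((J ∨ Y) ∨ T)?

E

O ∧ W = W
W ∨ P = T
J ∨ Y = E
E ∨ T = E
T ∨ E = E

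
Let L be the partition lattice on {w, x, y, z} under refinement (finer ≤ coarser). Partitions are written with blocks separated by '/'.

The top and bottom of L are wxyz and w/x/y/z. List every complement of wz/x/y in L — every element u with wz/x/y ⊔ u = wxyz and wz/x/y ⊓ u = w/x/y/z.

Need u with wz/x/y ∨ u = wxyz and wz/x/y ∧ u = w/x/y/z.
Checking each element gives: w/xyz, wx/yz, wxy/z, wy/xz.

w/xyz, wx/yz, wxy/z, wy/xz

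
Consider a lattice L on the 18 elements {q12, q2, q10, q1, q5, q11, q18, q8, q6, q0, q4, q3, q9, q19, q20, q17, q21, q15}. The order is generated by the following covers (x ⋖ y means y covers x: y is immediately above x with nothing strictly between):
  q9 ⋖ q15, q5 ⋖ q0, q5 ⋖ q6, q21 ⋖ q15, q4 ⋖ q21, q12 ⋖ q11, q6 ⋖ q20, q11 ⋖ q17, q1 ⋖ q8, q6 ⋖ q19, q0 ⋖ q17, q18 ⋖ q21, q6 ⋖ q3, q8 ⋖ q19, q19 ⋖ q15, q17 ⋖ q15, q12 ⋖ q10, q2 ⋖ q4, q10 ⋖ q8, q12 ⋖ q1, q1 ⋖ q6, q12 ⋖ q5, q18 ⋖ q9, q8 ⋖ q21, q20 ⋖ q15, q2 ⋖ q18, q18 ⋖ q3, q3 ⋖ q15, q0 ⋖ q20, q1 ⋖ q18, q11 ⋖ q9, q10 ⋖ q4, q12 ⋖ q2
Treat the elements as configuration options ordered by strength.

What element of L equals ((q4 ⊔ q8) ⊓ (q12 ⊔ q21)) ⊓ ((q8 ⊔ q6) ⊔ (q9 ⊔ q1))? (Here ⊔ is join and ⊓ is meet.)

q21

q4 ∨ q8 = q21
q12 ∨ q21 = q21
q21 ∧ q21 = q21
q8 ∨ q6 = q19
q9 ∨ q1 = q9
q19 ∨ q9 = q15
q21 ∧ q15 = q21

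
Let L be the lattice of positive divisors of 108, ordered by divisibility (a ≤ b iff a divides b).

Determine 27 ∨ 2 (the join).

Common upper bounds of {27, 2}: 108, 54.
The least among these is 54.

54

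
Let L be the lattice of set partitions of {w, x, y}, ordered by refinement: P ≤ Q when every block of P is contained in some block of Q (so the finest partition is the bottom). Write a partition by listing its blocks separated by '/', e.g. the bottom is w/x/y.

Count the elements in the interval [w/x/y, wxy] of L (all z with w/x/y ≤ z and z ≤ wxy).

The interval [w/x/y, wxy] = {w/x/y, w/xy, wx/y, wxy, wy/x}, which has 5 elements.

5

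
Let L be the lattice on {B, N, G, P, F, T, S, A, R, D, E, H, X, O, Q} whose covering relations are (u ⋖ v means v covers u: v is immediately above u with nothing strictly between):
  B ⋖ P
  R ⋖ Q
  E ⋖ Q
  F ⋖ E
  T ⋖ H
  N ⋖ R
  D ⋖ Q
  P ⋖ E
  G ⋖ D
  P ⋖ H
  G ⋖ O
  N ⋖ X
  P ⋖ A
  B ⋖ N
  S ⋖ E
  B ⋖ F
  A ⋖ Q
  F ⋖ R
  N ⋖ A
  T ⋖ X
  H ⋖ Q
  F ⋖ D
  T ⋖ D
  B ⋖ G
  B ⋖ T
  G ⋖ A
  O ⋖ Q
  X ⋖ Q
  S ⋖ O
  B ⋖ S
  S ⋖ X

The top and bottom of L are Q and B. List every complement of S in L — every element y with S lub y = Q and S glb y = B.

A, D, H, R

Need y with S ∨ y = Q and S ∧ y = B.
Checking each element gives: A, D, H, R.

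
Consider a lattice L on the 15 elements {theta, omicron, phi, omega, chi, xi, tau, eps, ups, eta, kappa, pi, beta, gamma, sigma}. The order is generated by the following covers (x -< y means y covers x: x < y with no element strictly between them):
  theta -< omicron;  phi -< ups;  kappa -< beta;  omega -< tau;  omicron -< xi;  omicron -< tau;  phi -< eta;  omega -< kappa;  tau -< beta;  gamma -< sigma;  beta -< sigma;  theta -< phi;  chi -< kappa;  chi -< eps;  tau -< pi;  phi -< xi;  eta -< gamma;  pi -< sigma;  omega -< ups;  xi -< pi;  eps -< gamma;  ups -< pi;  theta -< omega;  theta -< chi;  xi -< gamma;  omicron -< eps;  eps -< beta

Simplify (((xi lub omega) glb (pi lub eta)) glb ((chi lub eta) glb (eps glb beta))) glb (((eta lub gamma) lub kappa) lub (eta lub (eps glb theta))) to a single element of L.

omicron

xi ∨ omega = pi
pi ∨ eta = sigma
pi ∧ sigma = pi
chi ∨ eta = gamma
eps ∧ beta = eps
gamma ∧ eps = eps
pi ∧ eps = omicron
eta ∨ gamma = gamma
gamma ∨ kappa = sigma
eps ∧ theta = theta
eta ∨ theta = eta
sigma ∨ eta = sigma
omicron ∧ sigma = omicron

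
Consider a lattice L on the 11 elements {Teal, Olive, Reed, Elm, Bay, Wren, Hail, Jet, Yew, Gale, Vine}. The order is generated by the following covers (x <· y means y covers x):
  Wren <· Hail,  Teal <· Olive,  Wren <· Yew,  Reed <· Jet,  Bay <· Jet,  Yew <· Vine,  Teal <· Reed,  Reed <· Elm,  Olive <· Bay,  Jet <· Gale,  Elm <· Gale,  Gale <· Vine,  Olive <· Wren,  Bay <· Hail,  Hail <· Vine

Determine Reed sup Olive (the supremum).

Common upper bounds of {Reed, Olive}: Gale, Jet, Vine.
The least among these is Jet.

Jet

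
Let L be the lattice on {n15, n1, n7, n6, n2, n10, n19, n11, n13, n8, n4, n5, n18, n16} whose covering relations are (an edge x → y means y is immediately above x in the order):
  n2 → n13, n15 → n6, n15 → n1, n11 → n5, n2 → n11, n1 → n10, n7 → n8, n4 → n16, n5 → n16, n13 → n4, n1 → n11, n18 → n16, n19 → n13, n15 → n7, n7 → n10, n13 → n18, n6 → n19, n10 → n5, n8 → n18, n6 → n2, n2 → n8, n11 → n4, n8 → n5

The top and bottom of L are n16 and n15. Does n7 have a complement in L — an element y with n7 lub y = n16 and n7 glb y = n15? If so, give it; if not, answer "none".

Need y with n7 ∨ y = n16 and n7 ∧ y = n15.
Checking each element gives: n4.

n4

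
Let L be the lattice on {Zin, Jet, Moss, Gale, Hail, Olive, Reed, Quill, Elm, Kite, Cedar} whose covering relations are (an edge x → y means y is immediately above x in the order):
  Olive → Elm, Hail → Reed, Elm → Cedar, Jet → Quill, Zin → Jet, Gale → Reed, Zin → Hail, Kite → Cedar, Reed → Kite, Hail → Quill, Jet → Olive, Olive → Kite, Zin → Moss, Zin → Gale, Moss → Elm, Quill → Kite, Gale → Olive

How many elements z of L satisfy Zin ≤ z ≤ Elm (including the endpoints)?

The interval [Zin, Elm] = {Elm, Gale, Jet, Moss, Olive, Zin}, which has 6 elements.

6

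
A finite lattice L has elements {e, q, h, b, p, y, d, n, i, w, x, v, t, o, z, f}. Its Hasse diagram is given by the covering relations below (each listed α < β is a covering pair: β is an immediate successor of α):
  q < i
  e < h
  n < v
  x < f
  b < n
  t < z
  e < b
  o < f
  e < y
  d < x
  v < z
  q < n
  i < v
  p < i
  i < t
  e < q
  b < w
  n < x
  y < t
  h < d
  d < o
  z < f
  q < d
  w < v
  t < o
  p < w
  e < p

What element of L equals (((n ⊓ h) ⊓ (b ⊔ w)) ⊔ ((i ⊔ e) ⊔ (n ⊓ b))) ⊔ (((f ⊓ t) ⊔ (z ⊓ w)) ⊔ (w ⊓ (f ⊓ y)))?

n ∧ h = e
b ∨ w = w
e ∧ w = e
i ∨ e = i
n ∧ b = b
i ∨ b = v
e ∨ v = v
f ∧ t = t
z ∧ w = w
t ∨ w = z
f ∧ y = y
w ∧ y = e
z ∨ e = z
v ∨ z = z

z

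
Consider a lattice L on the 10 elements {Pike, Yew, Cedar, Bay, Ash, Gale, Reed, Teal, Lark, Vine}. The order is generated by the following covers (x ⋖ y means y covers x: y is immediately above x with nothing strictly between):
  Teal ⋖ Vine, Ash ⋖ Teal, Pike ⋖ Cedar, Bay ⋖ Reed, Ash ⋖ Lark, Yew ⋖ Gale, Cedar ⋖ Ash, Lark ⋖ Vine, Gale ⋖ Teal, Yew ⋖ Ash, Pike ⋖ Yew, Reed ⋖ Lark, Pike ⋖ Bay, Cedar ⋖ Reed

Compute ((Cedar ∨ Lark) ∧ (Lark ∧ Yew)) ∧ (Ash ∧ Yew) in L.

Yew

Cedar ∨ Lark = Lark
Lark ∧ Yew = Yew
Lark ∧ Yew = Yew
Ash ∧ Yew = Yew
Yew ∧ Yew = Yew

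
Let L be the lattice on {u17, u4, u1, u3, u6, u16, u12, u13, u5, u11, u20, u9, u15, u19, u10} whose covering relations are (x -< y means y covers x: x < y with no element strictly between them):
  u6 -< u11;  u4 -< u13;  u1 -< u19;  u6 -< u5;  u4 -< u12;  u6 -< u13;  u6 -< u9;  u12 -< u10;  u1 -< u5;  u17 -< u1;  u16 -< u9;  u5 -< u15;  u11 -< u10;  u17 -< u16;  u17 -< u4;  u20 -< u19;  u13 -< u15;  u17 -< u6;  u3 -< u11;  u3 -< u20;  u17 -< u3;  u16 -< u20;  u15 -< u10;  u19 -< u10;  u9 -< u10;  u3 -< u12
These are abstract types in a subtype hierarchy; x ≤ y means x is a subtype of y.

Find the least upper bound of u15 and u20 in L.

Common upper bounds of {u15, u20}: u10.
The least among these is u10.

u10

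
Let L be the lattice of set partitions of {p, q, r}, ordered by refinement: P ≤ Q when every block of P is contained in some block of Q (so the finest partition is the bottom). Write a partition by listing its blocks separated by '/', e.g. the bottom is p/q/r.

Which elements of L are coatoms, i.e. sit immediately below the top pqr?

p/qr, pq/r, pr/q

The coatoms are exactly the elements covered by pqr: p/qr, pq/r, pr/q.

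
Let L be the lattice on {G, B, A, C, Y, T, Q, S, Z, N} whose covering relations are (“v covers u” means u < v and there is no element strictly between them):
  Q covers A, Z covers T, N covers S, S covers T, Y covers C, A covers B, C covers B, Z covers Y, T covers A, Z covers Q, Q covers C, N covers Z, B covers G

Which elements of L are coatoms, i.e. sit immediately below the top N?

The coatoms are exactly the elements covered by N: S, Z.

S, Z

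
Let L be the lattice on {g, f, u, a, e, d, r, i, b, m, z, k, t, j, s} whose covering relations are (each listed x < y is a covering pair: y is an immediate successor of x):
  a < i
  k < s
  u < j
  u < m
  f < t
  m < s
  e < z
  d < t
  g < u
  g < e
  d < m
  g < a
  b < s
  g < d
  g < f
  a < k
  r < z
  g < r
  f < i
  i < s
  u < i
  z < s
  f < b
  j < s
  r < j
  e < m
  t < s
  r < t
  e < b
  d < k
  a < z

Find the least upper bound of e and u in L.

m

Common upper bounds of {e, u}: m, s.
The least among these is m.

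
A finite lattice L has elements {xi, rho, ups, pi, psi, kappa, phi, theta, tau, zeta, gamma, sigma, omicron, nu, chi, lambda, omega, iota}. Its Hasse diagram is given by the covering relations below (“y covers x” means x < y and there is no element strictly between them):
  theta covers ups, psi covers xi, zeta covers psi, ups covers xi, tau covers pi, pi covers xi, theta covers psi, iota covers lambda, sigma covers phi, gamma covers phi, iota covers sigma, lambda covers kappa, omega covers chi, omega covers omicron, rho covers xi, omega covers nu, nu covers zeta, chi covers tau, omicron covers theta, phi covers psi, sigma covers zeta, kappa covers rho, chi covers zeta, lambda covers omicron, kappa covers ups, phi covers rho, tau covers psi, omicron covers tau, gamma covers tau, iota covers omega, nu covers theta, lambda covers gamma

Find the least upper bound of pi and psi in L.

tau

Common upper bounds of {pi, psi}: chi, gamma, iota, lambda, omega, omicron, tau.
The least among these is tau.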